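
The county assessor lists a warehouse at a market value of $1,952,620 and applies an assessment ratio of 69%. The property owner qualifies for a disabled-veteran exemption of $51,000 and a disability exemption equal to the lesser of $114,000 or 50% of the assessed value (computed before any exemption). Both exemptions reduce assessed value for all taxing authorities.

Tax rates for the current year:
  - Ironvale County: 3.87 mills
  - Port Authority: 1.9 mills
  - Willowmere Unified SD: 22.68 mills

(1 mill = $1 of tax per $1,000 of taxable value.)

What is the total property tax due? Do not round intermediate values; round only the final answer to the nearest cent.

Assessed value = $1,952,620 × 0.69 = $1,347,307.8
Disability exemption = min($114,000, 50% × $1,347,307.8) = min($114,000, $673,653.9) = $114,000 (dollar cap binds)
Taxable value = $1,347,307.8 − $51,000 − $114,000 = $1,182,307.8
Ironvale County: $1,182,307.8 × 0.00387 = $4,575.531186
Port Authority: $1,182,307.8 × 0.0019 = $2,246.38482
Willowmere Unified SD: $1,182,307.8 × 0.02268 = $26,814.740904
Total = $33,636.65691

$33,636.66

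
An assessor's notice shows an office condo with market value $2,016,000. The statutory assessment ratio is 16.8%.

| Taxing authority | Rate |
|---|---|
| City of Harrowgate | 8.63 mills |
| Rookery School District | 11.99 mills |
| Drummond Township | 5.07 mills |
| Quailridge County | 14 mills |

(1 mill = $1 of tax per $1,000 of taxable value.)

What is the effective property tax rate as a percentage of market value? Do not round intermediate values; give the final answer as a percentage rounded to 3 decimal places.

0.667%

Assessed value = $2,016,000 × 0.168 = $338,688
City of Harrowgate: $338,688 × 0.00863 = $2,922.87744
Rookery School District: $338,688 × 0.01199 = $4,060.86912
Drummond Township: $338,688 × 0.00507 = $1,717.14816
Quailridge County: $338,688 × 0.014 = $4,741.632
Total tax = $13,442.52672
Effective rate = $13,442.52672 ÷ $2,016,000 = 0.667% of market value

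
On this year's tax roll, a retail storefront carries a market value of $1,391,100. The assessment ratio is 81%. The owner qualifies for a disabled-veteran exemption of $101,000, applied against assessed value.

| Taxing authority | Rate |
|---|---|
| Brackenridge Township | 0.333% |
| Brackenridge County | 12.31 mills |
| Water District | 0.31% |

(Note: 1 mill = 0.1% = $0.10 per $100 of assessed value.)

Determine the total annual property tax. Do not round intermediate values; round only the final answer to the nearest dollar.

Assessed value = $1,391,100 × 0.81 = $1,126,791
Taxable value = $1,126,791 − $101,000 = $1,025,791
Brackenridge Township: $1,025,791 × 0.00333 = $3,415.88403
Brackenridge County: $1,025,791 × 0.01231 = $12,627.48721
Water District: $1,025,791 × 0.0031 = $3,179.9521
Total = $19,223.32334

$19,223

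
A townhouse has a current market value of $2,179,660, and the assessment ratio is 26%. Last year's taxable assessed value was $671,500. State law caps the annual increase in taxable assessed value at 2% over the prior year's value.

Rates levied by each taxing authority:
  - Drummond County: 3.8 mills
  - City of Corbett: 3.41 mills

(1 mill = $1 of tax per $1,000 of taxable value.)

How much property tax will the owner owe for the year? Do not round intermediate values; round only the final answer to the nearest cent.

Uncapped assessed value = $2,179,660 × 0.26 = $566,711.6
Cap limit = $671,500 × 1.02 = $684,930
Taxable assessed value = min($566,711.6, $684,930) = $566,711.6 (cap does not bind)
Drummond County: $566,711.6 × 0.0038 = $2,153.50408
City of Corbett: $566,711.6 × 0.00341 = $1,932.486556
Total = $4,085.990636

$4,085.99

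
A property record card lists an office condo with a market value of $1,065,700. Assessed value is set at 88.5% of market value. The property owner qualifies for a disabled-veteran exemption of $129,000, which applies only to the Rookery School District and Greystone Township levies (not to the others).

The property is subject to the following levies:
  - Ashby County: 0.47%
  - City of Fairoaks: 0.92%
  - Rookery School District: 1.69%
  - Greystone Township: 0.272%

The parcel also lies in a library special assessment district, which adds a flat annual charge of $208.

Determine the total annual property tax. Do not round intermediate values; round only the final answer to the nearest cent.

$29,291.22

Assessed value = $1,065,700 × 0.885 = $943,144.5
Ashby County: $943,144.5 × 0.0047 = $4,432.77915
City of Fairoaks: $943,144.5 × 0.0092 = $8,676.9294
Rookery School District: ($943,144.5 − $129,000) × 0.0169 = $814,144.5 × 0.0169 = $13,759.04205
Greystone Township: ($943,144.5 − $129,000) × 0.00272 = $814,144.5 × 0.00272 = $2,214.47304
Levies subtotal = $29,083.22364
Total = $29,083.22364 + $208 = $29,291.22364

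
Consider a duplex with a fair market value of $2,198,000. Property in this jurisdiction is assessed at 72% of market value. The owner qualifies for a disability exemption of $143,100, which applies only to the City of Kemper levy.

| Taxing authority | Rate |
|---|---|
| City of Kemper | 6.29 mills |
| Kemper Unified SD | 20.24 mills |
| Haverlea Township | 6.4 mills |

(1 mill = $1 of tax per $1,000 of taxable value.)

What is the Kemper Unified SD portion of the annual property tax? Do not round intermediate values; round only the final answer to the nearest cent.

Assessed value = $2,198,000 × 0.72 = $1,582,560
Kemper Unified SD taxable value = $1,582,560 (exemption does not apply)
Kemper Unified SD levy = $1,582,560 × 0.02024 = $32,031.0144

$32,031.01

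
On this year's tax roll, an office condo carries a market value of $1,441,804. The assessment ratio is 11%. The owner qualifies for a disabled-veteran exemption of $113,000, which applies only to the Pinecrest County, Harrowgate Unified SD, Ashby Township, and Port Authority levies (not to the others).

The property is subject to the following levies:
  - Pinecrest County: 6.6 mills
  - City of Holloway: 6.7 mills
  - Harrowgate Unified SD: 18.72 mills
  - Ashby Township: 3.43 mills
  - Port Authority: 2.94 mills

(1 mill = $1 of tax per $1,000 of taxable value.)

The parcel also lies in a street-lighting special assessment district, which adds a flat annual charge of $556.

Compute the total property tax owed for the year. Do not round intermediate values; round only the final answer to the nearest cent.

Assessed value = $1,441,804 × 0.11 = $158,598.44
Pinecrest County: ($158,598.44 − $113,000) × 0.0066 = $45,598.44 × 0.0066 = $300.949704
City of Holloway: $158,598.44 × 0.0067 = $1,062.609548
Harrowgate Unified SD: ($158,598.44 − $113,000) × 0.01872 = $45,598.44 × 0.01872 = $853.6027968
Ashby Township: ($158,598.44 − $113,000) × 0.00343 = $45,598.44 × 0.00343 = $156.4026492
Port Authority: ($158,598.44 − $113,000) × 0.00294 = $45,598.44 × 0.00294 = $134.0594136
Levies subtotal = $2,507.6241116
Total = $2,507.6241116 + $556 = $3,063.6241116

$3,063.62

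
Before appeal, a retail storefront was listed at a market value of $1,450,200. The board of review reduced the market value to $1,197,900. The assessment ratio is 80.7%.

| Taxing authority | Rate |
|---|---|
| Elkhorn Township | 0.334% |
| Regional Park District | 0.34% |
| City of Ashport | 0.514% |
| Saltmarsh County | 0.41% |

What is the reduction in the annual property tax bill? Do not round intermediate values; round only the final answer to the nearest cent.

$3,253.63

Old assessed value = $1,450,200 × 0.807 = $1,170,311.4
New assessed value = $1,197,900 × 0.807 = $966,705.3
Combined rate = 0.00334 + 0.0034 + 0.00514 + 0.0041 = 0.01598
Old tax = $1,170,311.4 × 0.01598 = $18,701.576172
New tax = $966,705.3 × 0.01598 = $15,447.950694
Reduction = $18,701.576172 − $15,447.950694 = $3,253.625478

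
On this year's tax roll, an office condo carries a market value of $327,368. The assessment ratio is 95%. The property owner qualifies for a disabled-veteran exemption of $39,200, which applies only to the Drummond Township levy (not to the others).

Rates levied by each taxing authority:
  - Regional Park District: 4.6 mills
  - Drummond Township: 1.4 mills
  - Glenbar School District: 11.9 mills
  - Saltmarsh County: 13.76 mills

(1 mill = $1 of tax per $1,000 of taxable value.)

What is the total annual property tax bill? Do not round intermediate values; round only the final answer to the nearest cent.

Assessed value = $327,368 × 0.95 = $310,999.6
Regional Park District: $310,999.6 × 0.0046 = $1,430.59816
Drummond Township: ($310,999.6 − $39,200) × 0.0014 = $271,799.6 × 0.0014 = $380.51944
Glenbar School District: $310,999.6 × 0.0119 = $3,700.89524
Saltmarsh County: $310,999.6 × 0.01376 = $4,279.354496
Total = $9,791.367336

$9,791.37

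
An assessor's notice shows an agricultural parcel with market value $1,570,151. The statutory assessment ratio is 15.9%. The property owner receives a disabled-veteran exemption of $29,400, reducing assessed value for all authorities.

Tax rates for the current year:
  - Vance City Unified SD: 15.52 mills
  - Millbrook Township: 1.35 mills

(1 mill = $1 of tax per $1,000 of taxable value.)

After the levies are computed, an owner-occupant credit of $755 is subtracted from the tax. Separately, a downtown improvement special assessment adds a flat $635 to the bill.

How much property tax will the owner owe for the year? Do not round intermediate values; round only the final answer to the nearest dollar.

$3,596

Assessed value = $1,570,151 × 0.159 = $249,654.009
Taxable value = $249,654.009 − $29,400 = $220,254.009
Vance City Unified SD: $220,254.009 × 0.01552 = $3,418.34221968
Millbrook Township: $220,254.009 × 0.00135 = $297.34291215
Levies subtotal = $3,715.68513183
After credit = $3,715.68513183 − $755 = $2,960.68513183
Total = $2,960.68513183 + $635 = $3,595.68513183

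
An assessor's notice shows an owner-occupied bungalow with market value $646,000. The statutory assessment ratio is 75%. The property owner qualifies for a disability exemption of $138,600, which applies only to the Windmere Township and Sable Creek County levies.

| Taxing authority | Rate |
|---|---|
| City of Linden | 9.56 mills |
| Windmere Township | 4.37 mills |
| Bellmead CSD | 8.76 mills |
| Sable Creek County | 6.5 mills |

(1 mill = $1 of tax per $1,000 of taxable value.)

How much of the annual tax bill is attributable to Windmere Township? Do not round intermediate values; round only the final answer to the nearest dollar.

Assessed value = $646,000 × 0.75 = $484,500
Windmere Township taxable value = $484,500 − $138,600 = $345,900
Windmere Township levy = $345,900 × 0.00437 = $1,511.583

$1,512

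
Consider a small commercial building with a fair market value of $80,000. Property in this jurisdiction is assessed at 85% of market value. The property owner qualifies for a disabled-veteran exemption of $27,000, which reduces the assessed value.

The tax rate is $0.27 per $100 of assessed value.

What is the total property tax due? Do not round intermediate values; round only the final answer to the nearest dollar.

Assessed value = $80,000 × 0.85 = $68,000
Taxable value = $68,000 − $27,000 = $41,000
Tax = $41,000 × 0.0027 = $110.7

$111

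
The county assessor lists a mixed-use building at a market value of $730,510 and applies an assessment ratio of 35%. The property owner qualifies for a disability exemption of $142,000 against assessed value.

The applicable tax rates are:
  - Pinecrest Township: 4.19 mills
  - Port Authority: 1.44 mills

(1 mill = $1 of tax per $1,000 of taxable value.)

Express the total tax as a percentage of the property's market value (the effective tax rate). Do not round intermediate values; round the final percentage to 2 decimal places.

Assessed value = $730,510 × 0.35 = $255,678.5
Taxable value = $255,678.5 − $142,000 = $113,678.5
Pinecrest Township: $113,678.5 × 0.00419 = $476.312915
Port Authority: $113,678.5 × 0.00144 = $163.69704
Total tax = $640.009955
Effective rate = $640.009955 ÷ $730,510 = 0.09% of market value

0.09%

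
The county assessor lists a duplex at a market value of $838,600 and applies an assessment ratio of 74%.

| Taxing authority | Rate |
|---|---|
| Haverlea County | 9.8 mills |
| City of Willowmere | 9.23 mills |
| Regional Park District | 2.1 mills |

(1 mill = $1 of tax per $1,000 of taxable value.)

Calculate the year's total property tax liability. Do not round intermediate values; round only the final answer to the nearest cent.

$13,112.52

Assessed value = $838,600 × 0.74 = $620,564
Haverlea County: $620,564 × 0.0098 = $6,081.5272
City of Willowmere: $620,564 × 0.00923 = $5,727.80572
Regional Park District: $620,564 × 0.0021 = $1,303.1844
Total = $6,081.5272 + $5,727.80572 + $1,303.1844 = $13,112.51732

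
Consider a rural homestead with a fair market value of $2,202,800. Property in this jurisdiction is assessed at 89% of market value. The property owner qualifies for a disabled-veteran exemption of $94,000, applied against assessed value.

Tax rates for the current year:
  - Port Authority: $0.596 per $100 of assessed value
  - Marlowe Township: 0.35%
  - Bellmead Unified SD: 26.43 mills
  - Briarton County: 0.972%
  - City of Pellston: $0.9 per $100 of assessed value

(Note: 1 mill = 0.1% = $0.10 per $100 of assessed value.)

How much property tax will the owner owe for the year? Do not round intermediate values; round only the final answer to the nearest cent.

$101,929.13

Assessed value = $2,202,800 × 0.89 = $1,960,492
Taxable value = $1,960,492 − $94,000 = $1,866,492
Port Authority: $1,866,492 × 0.00596 = $11,124.29232
Marlowe Township: $1,866,492 × 0.0035 = $6,532.722
Bellmead Unified SD: $1,866,492 × 0.02643 = $49,331.38356
Briarton County: $1,866,492 × 0.00972 = $18,142.30224
City of Pellston: $1,866,492 × 0.009 = $16,798.428
Total = $101,929.12812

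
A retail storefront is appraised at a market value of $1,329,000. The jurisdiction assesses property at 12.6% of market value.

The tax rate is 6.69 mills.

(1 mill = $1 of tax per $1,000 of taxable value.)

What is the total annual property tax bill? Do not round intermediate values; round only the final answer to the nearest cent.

$1,120.27

Assessed value = $1,329,000 × 0.126 = $167,454
Tax = $167,454 × 0.00669 = $1,120.26726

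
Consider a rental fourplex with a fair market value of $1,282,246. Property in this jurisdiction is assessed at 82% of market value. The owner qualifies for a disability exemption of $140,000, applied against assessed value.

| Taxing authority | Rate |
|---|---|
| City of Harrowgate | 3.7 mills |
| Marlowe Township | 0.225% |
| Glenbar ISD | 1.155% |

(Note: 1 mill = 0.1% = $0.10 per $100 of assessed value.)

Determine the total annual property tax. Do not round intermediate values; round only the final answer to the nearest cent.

$15,950.23

Assessed value = $1,282,246 × 0.82 = $1,051,441.72
Taxable value = $1,051,441.72 − $140,000 = $911,441.72
City of Harrowgate: $911,441.72 × 0.0037 = $3,372.334364
Marlowe Township: $911,441.72 × 0.00225 = $2,050.74387
Glenbar ISD: $911,441.72 × 0.01155 = $10,527.151866
Total = $15,950.2301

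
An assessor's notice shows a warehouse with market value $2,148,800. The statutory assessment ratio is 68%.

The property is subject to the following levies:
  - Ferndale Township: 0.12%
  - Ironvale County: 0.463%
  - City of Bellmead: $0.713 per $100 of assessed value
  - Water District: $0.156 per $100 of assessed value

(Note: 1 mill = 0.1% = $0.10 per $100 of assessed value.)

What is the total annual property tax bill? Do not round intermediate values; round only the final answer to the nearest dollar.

$21,216

Assessed value = $2,148,800 × 0.68 = $1,461,184
Ferndale Township: $1,461,184 × 0.0012 = $1,753.4208
Ironvale County: $1,461,184 × 0.00463 = $6,765.28192
City of Bellmead: $1,461,184 × 0.00713 = $10,418.24192
Water District: $1,461,184 × 0.00156 = $2,279.44704
Total = $21,216.39168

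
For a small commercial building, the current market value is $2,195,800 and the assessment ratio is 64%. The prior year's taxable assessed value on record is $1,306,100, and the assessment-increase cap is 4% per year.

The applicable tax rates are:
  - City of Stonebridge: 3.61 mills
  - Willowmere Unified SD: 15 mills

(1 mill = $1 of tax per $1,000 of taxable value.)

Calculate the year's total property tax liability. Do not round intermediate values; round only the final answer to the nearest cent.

Uncapped assessed value = $2,195,800 × 0.64 = $1,405,312
Cap limit = $1,306,100 × 1.04 = $1,358,344
Taxable assessed value = min($1,405,312, $1,358,344) = $1,358,344 (cap binds)
City of Stonebridge: $1,358,344 × 0.00361 = $4,903.62184
Willowmere Unified SD: $1,358,344 × 0.015 = $20,375.16
Total = $25,278.78184

$25,278.78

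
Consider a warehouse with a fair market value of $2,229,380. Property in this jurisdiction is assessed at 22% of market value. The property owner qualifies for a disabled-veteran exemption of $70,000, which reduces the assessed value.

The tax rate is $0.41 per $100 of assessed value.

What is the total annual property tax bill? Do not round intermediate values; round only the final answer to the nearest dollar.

Assessed value = $2,229,380 × 0.22 = $490,463.6
Taxable value = $490,463.6 − $70,000 = $420,463.6
Tax = $420,463.6 × 0.0041 = $1,723.90076

$1,724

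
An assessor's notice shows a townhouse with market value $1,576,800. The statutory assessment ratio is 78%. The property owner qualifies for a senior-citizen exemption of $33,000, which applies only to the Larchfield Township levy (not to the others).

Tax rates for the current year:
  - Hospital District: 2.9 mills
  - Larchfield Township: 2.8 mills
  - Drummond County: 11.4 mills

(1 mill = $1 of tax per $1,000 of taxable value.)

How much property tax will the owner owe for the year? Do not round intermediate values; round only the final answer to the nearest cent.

Assessed value = $1,576,800 × 0.78 = $1,229,904
Hospital District: $1,229,904 × 0.0029 = $3,566.7216
Larchfield Township: ($1,229,904 − $33,000) × 0.0028 = $1,196,904 × 0.0028 = $3,351.3312
Drummond County: $1,229,904 × 0.0114 = $14,020.9056
Total = $20,938.9584

$20,938.96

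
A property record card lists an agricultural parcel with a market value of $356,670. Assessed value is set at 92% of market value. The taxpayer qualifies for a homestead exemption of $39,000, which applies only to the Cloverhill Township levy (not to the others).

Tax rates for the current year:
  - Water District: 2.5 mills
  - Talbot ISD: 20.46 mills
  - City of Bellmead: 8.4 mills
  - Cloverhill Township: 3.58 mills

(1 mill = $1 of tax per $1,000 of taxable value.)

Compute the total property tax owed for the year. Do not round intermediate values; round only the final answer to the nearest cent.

Assessed value = $356,670 × 0.92 = $328,136.4
Water District: $328,136.4 × 0.0025 = $820.341
Talbot ISD: $328,136.4 × 0.02046 = $6,713.670744
City of Bellmead: $328,136.4 × 0.0084 = $2,756.34576
Cloverhill Township: ($328,136.4 − $39,000) × 0.00358 = $289,136.4 × 0.00358 = $1,035.108312
Total = $11,325.465816

$11,325.47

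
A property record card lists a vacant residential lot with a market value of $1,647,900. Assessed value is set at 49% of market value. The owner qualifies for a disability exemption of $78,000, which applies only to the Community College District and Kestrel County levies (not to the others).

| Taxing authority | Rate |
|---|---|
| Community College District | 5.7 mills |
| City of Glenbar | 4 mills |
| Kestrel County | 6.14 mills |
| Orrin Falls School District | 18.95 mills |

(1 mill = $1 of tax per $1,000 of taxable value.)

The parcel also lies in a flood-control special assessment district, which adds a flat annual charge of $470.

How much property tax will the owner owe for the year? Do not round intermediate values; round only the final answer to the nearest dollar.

$27,638

Assessed value = $1,647,900 × 0.49 = $807,471
Community College District: ($807,471 − $78,000) × 0.0057 = $729,471 × 0.0057 = $4,157.9847
City of Glenbar: $807,471 × 0.004 = $3,229.884
Kestrel County: ($807,471 − $78,000) × 0.00614 = $729,471 × 0.00614 = $4,478.95194
Orrin Falls School District: $807,471 × 0.01895 = $15,301.57545
Levies subtotal = $27,168.39609
Total = $27,168.39609 + $470 = $27,638.39609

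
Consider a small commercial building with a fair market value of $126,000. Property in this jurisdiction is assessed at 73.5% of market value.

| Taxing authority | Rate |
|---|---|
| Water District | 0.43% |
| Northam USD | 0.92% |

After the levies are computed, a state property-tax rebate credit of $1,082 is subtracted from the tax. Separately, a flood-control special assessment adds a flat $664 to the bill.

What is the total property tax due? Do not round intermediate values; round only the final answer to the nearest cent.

Assessed value = $126,000 × 0.735 = $92,610
Water District: $92,610 × 0.0043 = $398.223
Northam USD: $92,610 × 0.0092 = $852.012
Levies subtotal = $1,250.235
After credit = $1,250.235 − $1,082 = $168.235
Total = $168.235 + $664 = $832.235

$832.24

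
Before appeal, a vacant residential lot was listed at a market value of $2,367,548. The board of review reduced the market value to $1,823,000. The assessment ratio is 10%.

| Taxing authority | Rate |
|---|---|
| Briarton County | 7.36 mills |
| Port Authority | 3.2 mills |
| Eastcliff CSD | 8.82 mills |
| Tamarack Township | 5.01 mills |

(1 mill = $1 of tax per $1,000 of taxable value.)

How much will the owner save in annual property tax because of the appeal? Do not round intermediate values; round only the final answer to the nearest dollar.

$1,328

Old assessed value = $2,367,548 × 0.1 = $236,754.8
New assessed value = $1,823,000 × 0.1 = $182,300
Combined rate = 0.00736 + 0.0032 + 0.00882 + 0.00501 = 0.02439
Old tax = $236,754.8 × 0.02439 = $5,774.449572
New tax = $182,300 × 0.02439 = $4,446.297
Reduction = $5,774.449572 − $4,446.297 = $1,328.152572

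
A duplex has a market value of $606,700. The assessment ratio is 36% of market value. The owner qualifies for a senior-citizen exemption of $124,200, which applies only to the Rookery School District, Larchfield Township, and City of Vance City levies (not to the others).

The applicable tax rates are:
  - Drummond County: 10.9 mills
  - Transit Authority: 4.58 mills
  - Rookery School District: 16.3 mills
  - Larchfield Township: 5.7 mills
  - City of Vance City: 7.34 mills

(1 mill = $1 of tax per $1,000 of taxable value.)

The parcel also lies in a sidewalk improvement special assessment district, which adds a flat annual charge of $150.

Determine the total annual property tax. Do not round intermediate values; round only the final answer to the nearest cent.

Assessed value = $606,700 × 0.36 = $218,412
Drummond County: $218,412 × 0.0109 = $2,380.6908
Transit Authority: $218,412 × 0.00458 = $1,000.32696
Rookery School District: ($218,412 − $124,200) × 0.0163 = $94,212 × 0.0163 = $1,535.6556
Larchfield Township: ($218,412 − $124,200) × 0.0057 = $94,212 × 0.0057 = $537.0084
City of Vance City: ($218,412 − $124,200) × 0.00734 = $94,212 × 0.00734 = $691.51608
Levies subtotal = $6,145.19784
Total = $6,145.19784 + $150 = $6,295.19784

$6,295.20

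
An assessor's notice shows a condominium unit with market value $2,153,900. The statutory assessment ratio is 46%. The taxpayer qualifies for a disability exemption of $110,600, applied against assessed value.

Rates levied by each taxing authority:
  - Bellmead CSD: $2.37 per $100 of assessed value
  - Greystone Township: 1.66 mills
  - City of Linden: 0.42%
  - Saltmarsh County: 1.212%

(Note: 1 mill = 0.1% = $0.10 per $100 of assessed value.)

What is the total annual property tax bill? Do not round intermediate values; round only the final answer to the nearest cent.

$36,686.49

Assessed value = $2,153,900 × 0.46 = $990,794
Taxable value = $990,794 − $110,600 = $880,194
Bellmead CSD: $880,194 × 0.0237 = $20,860.5978
Greystone Township: $880,194 × 0.00166 = $1,461.12204
City of Linden: $880,194 × 0.0042 = $3,696.8148
Saltmarsh County: $880,194 × 0.01212 = $10,667.95128
Total = $36,686.48592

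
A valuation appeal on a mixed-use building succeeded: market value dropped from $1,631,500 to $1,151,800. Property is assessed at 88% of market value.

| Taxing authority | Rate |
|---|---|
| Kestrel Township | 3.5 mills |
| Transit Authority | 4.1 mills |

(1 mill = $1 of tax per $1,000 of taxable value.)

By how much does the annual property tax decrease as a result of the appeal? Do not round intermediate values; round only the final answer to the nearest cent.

Old assessed value = $1,631,500 × 0.88 = $1,435,720
New assessed value = $1,151,800 × 0.88 = $1,013,584
Combined rate = 0.0035 + 0.0041 = 0.0076
Old tax = $1,435,720 × 0.0076 = $10,911.472
New tax = $1,013,584 × 0.0076 = $7,703.2384
Reduction = $10,911.472 − $7,703.2384 = $3,208.2336

$3,208.23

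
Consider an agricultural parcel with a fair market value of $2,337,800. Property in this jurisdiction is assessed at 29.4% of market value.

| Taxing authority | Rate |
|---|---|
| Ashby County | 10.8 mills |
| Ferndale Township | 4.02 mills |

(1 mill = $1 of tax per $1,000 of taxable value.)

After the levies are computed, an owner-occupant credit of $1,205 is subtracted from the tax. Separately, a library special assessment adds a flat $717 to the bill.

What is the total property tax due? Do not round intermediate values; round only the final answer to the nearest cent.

$9,697.98

Assessed value = $2,337,800 × 0.294 = $687,313.2
Ashby County: $687,313.2 × 0.0108 = $7,422.98256
Ferndale Township: $687,313.2 × 0.00402 = $2,762.999064
Levies subtotal = $10,185.981624
After credit = $10,185.981624 − $1,205 = $8,980.981624
Total = $8,980.981624 + $717 = $9,697.981624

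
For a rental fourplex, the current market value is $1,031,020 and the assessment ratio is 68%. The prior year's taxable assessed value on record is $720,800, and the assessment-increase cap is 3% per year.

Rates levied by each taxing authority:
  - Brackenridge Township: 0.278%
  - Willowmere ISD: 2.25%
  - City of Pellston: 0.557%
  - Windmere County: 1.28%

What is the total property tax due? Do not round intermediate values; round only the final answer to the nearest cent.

$30,602.74

Uncapped assessed value = $1,031,020 × 0.68 = $701,093.6
Cap limit = $720,800 × 1.03 = $742,424
Taxable assessed value = min($701,093.6, $742,424) = $701,093.6 (cap does not bind)
Brackenridge Township: $701,093.6 × 0.00278 = $1,949.040208
Willowmere ISD: $701,093.6 × 0.0225 = $15,774.606
City of Pellston: $701,093.6 × 0.00557 = $3,905.091352
Windmere County: $701,093.6 × 0.0128 = $8,973.99808
Total = $30,602.73564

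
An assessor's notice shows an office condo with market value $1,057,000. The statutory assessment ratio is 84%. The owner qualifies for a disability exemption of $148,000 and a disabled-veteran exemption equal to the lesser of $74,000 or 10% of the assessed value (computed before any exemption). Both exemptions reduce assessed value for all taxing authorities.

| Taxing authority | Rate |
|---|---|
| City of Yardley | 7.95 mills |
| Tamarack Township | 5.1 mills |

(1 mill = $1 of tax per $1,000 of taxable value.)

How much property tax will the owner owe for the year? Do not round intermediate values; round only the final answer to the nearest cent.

$8,689.73

Assessed value = $1,057,000 × 0.84 = $887,880
Disabled-veteran exemption = min($74,000, 10% × $887,880) = min($74,000, $88,788) = $74,000 (dollar cap binds)
Taxable value = $887,880 − $148,000 − $74,000 = $665,880
City of Yardley: $665,880 × 0.00795 = $5,293.746
Tamarack Township: $665,880 × 0.0051 = $3,395.988
Total = $8,689.734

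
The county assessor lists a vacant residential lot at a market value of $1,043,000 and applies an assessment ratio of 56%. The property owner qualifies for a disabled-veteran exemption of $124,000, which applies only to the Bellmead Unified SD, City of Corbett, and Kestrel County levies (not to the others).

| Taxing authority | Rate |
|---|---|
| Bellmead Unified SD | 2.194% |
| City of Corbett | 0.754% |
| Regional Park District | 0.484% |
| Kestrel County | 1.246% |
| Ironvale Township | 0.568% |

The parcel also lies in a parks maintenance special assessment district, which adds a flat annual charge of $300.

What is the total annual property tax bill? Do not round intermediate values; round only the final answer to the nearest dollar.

$25,740

Assessed value = $1,043,000 × 0.56 = $584,080
Bellmead Unified SD: ($584,080 − $124,000) × 0.02194 = $460,080 × 0.02194 = $10,094.1552
City of Corbett: ($584,080 − $124,000) × 0.00754 = $460,080 × 0.00754 = $3,469.0032
Regional Park District: $584,080 × 0.00484 = $2,826.9472
Kestrel County: ($584,080 − $124,000) × 0.01246 = $460,080 × 0.01246 = $5,732.5968
Ironvale Township: $584,080 × 0.00568 = $3,317.5744
Levies subtotal = $25,440.2768
Total = $25,440.2768 + $300 = $25,740.2768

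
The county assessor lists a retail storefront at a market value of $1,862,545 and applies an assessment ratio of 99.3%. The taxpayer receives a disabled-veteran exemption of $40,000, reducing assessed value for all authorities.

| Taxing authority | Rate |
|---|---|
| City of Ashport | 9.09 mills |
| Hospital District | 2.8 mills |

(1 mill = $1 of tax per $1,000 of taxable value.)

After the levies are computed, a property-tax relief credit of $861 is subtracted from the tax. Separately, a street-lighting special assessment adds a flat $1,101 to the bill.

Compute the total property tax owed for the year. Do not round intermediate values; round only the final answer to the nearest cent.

$21,755.04

Assessed value = $1,862,545 × 0.993 = $1,849,507.185
Taxable value = $1,849,507.185 − $40,000 = $1,809,507.185
City of Ashport: $1,809,507.185 × 0.00909 = $16,448.42031165
Hospital District: $1,809,507.185 × 0.0028 = $5,066.620118
Levies subtotal = $21,515.04042965
After credit = $21,515.04042965 − $861 = $20,654.04042965
Total = $20,654.04042965 + $1,101 = $21,755.04042965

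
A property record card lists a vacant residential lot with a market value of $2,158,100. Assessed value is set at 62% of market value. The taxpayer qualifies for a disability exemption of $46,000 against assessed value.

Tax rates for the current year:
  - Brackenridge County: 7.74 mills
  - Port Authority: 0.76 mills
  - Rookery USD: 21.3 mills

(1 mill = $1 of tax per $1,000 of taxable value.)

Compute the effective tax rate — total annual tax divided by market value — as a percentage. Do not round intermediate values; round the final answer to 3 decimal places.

1.784%

Assessed value = $2,158,100 × 0.62 = $1,338,022
Taxable value = $1,338,022 − $46,000 = $1,292,022
Brackenridge County: $1,292,022 × 0.00774 = $10,000.25028
Port Authority: $1,292,022 × 0.00076 = $981.93672
Rookery USD: $1,292,022 × 0.0213 = $27,520.0686
Total tax = $38,502.2556
Effective rate = $38,502.2556 ÷ $2,158,100 = 1.784% of market value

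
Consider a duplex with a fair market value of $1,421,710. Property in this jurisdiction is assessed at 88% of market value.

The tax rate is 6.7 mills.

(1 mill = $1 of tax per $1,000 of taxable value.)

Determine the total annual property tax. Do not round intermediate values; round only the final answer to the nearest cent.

Assessed value = $1,421,710 × 0.88 = $1,251,104.8
Tax = $1,251,104.8 × 0.0067 = $8,382.40216

$8,382.40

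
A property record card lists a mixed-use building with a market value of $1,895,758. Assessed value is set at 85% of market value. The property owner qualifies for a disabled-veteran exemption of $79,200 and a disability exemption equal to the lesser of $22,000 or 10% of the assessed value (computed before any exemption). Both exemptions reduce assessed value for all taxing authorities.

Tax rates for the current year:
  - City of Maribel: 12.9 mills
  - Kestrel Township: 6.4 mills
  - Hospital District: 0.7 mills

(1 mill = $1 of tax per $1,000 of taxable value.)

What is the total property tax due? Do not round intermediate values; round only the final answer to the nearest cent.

$30,203.89

Assessed value = $1,895,758 × 0.85 = $1,611,394.3
Disability exemption = min($22,000, 10% × $1,611,394.3) = min($22,000, $161,139.43) = $22,000 (dollar cap binds)
Taxable value = $1,611,394.3 − $79,200 − $22,000 = $1,510,194.3
City of Maribel: $1,510,194.3 × 0.0129 = $19,481.50647
Kestrel Township: $1,510,194.3 × 0.0064 = $9,665.24352
Hospital District: $1,510,194.3 × 0.0007 = $1,057.13601
Total = $30,203.886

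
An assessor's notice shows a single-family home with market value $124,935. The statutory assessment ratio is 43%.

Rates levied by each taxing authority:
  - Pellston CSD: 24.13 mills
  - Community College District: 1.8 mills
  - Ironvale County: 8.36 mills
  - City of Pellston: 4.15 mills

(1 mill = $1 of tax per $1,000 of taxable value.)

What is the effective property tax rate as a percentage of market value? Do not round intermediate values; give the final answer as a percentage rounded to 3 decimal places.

1.653%

Assessed value = $124,935 × 0.43 = $53,722.05
Pellston CSD: $53,722.05 × 0.02413 = $1,296.3130665
Community College District: $53,722.05 × 0.0018 = $96.69969
Ironvale County: $53,722.05 × 0.00836 = $449.116338
City of Pellston: $53,722.05 × 0.00415 = $222.9465075
Total tax = $2,065.075602
Effective rate = $2,065.075602 ÷ $124,935 = 1.653% of market value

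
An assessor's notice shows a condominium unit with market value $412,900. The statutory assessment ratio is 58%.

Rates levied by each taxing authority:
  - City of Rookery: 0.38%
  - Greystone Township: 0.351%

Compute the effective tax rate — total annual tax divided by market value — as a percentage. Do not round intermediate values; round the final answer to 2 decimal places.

Assessed value = $412,900 × 0.58 = $239,482
City of Rookery: $239,482 × 0.0038 = $910.0316
Greystone Township: $239,482 × 0.00351 = $840.58182
Total tax = $1,750.61342
Effective rate = $1,750.61342 ÷ $412,900 = 0.42% of market value

0.42%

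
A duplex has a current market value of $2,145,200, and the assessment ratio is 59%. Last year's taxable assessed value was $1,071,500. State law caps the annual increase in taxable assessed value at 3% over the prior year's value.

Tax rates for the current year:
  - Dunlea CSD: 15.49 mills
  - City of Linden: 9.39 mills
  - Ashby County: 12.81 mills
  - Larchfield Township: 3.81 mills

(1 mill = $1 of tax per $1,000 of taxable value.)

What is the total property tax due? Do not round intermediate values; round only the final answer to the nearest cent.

$45,801.27

Uncapped assessed value = $2,145,200 × 0.59 = $1,265,668
Cap limit = $1,071,500 × 1.03 = $1,103,645
Taxable assessed value = min($1,265,668, $1,103,645) = $1,103,645 (cap binds)
Dunlea CSD: $1,103,645 × 0.01549 = $17,095.46105
City of Linden: $1,103,645 × 0.00939 = $10,363.22655
Ashby County: $1,103,645 × 0.01281 = $14,137.69245
Larchfield Township: $1,103,645 × 0.00381 = $4,204.88745
Total = $45,801.2675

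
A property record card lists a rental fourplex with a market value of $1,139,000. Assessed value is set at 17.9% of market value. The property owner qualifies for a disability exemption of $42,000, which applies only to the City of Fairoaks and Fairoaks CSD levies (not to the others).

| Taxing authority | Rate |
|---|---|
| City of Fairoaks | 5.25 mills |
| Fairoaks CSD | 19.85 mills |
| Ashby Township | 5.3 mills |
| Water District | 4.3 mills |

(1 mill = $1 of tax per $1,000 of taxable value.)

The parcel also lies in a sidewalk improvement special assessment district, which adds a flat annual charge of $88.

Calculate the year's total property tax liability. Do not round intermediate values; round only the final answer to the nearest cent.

Assessed value = $1,139,000 × 0.179 = $203,881
City of Fairoaks: ($203,881 − $42,000) × 0.00525 = $161,881 × 0.00525 = $849.87525
Fairoaks CSD: ($203,881 − $42,000) × 0.01985 = $161,881 × 0.01985 = $3,213.33785
Ashby Township: $203,881 × 0.0053 = $1,080.5693
Water District: $203,881 × 0.0043 = $876.6883
Levies subtotal = $6,020.4707
Total = $6,020.4707 + $88 = $6,108.4707

$6,108.47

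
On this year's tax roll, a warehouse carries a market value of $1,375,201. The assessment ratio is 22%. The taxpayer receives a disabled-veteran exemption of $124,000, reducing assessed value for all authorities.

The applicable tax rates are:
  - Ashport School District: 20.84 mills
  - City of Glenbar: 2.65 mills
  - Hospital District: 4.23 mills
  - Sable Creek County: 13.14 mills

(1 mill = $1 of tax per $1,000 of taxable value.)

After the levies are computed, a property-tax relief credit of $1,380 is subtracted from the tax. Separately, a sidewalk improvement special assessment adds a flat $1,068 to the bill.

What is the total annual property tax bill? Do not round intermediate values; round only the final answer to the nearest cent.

Assessed value = $1,375,201 × 0.22 = $302,544.22
Taxable value = $302,544.22 − $124,000 = $178,544.22
Ashport School District: $178,544.22 × 0.02084 = $3,720.8615448
City of Glenbar: $178,544.22 × 0.00265 = $473.142183
Hospital District: $178,544.22 × 0.00423 = $755.2420506
Sable Creek County: $178,544.22 × 0.01314 = $2,346.0710508
Levies subtotal = $7,295.3168292
After credit = $7,295.3168292 − $1,380 = $5,915.3168292
Total = $5,915.3168292 + $1,068 = $6,983.3168292

$6,983.32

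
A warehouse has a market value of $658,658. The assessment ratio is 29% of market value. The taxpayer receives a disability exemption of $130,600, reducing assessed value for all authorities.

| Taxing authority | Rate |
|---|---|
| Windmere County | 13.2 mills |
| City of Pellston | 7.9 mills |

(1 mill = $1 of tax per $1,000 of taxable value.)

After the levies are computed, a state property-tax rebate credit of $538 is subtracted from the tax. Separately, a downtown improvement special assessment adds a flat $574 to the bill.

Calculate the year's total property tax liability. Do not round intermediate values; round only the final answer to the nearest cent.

Assessed value = $658,658 × 0.29 = $191,010.82
Taxable value = $191,010.82 − $130,600 = $60,410.82
Windmere County: $60,410.82 × 0.0132 = $797.422824
City of Pellston: $60,410.82 × 0.0079 = $477.245478
Levies subtotal = $1,274.668302
After credit = $1,274.668302 − $538 = $736.668302
Total = $736.668302 + $574 = $1,310.668302

$1,310.67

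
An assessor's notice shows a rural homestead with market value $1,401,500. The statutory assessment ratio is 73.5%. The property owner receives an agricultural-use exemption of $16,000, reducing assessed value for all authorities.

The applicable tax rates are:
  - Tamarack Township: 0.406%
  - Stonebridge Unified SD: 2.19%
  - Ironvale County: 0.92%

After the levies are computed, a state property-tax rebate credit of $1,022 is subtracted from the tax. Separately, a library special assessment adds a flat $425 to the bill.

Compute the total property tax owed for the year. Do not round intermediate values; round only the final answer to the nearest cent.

Assessed value = $1,401,500 × 0.735 = $1,030,102.5
Taxable value = $1,030,102.5 − $16,000 = $1,014,102.5
Tamarack Township: $1,014,102.5 × 0.00406 = $4,117.25615
Stonebridge Unified SD: $1,014,102.5 × 0.0219 = $22,208.84475
Ironvale County: $1,014,102.5 × 0.0092 = $9,329.743
Levies subtotal = $35,655.8439
After credit = $35,655.8439 − $1,022 = $34,633.8439
Total = $34,633.8439 + $425 = $35,058.8439

$35,058.84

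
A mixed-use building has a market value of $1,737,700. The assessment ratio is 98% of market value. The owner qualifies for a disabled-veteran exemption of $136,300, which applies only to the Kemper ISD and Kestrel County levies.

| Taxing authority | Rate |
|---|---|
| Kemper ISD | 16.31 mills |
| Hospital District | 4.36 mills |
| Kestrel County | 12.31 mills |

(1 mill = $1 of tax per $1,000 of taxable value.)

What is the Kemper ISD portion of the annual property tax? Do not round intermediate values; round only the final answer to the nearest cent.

$25,552.00

Assessed value = $1,737,700 × 0.98 = $1,702,946
Kemper ISD taxable value = $1,702,946 − $136,300 = $1,566,646
Kemper ISD levy = $1,566,646 × 0.01631 = $25,551.99626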